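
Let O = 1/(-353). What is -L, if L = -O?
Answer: -1/353 ≈ -0.0028329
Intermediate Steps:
O = -1/353 ≈ -0.0028329
L = 1/353 (L = -1*(-1/353) = 1/353 ≈ 0.0028329)
-L = -1*1/353 = -1/353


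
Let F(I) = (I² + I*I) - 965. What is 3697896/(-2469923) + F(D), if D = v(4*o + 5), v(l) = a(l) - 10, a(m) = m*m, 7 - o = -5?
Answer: 38698347268655/2469923 ≈ 1.5668e+7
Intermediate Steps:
o = 12 (o = 7 - 1*(-5) = 7 + 5 = 12)
a(m) = m²
v(l) = -10 + l² (v(l) = l² - 10 = -10 + l²)
D = 2799 (D = -10 + (4*12 + 5)² = -10 + (48 + 5)² = -10 + 53² = -10 + 2809 = 2799)
F(I) = -965 + 2*I² (F(I) = (I² + I²) - 965 = 2*I² - 965 = -965 + 2*I²)
3697896/(-2469923) + F(D) = 3697896/(-2469923) + (-965 + 2*2799²) = 3697896*(-1/2469923) + (-965 + 2*7834401) = -3697896/2469923 + (-965 + 15668802) = -3697896/2469923 + 15667837 = 38698347268655/2469923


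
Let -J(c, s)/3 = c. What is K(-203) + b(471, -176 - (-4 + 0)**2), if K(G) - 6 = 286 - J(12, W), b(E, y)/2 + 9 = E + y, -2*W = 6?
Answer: 868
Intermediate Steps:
W = -3 (W = -1/2*6 = -3)
b(E, y) = -18 + 2*E + 2*y (b(E, y) = -18 + 2*(E + y) = -18 + (2*E + 2*y) = -18 + 2*E + 2*y)
J(c, s) = -3*c
K(G) = 328 (K(G) = 6 + (286 - (-3)*12) = 6 + (286 - 1*(-36)) = 6 + (286 + 36) = 6 + 322 = 328)
K(-203) + b(471, -176 - (-4 + 0)**2) = 328 + (-18 + 2*471 + 2*(-176 - (-4 + 0)**2)) = 328 + (-18 + 942 + 2*(-176 - 1*(-4)**2)) = 328 + (-18 + 942 + 2*(-176 - 1*16)) = 328 + (-18 + 942 + 2*(-176 - 16)) = 328 + (-18 + 942 + 2*(-192)) = 328 + (-18 + 942 - 384) = 328 + 540 = 868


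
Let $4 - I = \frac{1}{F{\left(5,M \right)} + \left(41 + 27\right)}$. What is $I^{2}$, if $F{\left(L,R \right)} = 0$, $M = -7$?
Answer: $\frac{73441}{4624} \approx 15.883$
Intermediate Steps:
$I = \frac{271}{68}$ ($I = 4 - \frac{1}{0 + \left(41 + 27\right)} = 4 - \frac{1}{0 + 68} = 4 - \frac{1}{68} = \frac{271}{68} \approx 3.9853$)
$I^{2} = \left(\frac{271}{68}\right)^{2} = \frac{73441}{4624}$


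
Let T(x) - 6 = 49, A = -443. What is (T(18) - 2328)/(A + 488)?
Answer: -2273/45 ≈ -50.511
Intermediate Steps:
T(x) = 55 (T(x) = 6 + 49 = 55)
(T(18) - 2328)/(A + 488) = (55 - 2328)/(-443 + 488) = -2273/45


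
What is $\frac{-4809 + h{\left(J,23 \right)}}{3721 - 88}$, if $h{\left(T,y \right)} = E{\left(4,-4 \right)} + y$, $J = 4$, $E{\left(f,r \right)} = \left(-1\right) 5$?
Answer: $- \frac{1597}{1211} \approx -1.3187$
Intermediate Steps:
$E{\left(f,r \right)} = -5$
$h{\left(T,y \right)} = -5 + y$
$\frac{-4809 + h{\left(J,23 \right)}}{3721 - 88} = \frac{-4809 + \left(-5 + 23\right)}{3721 - 88} = \frac{-4809 + 18}{3633} = \left(-4791\right) \frac{1}{3633} = - \frac{1597}{1211}$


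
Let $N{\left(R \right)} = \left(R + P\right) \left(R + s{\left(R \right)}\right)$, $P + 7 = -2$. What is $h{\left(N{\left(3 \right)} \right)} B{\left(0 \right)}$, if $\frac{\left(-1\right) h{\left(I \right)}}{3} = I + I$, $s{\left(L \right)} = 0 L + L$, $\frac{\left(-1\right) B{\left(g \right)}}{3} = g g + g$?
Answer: $0$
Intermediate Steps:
$B{\left(g \right)} = - 3 g - 3 g^{2}$ ($B{\left(g \right)} = - 3 \left(g g + g\right) = - 3 \left(g^{2} + g\right) = - 3 \left(g + g^{2}\right) = - 3 g - 3 g^{2}$)
$s{\left(L \right)} = L$ ($s{\left(L \right)} = 0 + L = L$)
$P = -9$ ($P = -7 - 2 = -9$)
$N{\left(R \right)} = 2 R \left(-9 + R\right)$ ($N{\left(R \right)} = \left(R - 9\right) \left(R + R\right) = \left(-9 + R\right) 2 R = 2 R \left(-9 + R\right)$)
$h{\left(I \right)} = - 6 I$ ($h{\left(I \right)} = - 3 \left(I + I\right) = - 3 \cdot 2 I = - 6 I$)
$h{\left(N{\left(3 \right)} \right)} B{\left(0 \right)} = - 6 \cdot 2 \cdot 3 \left(-9 + 3\right) \left(\left(-3\right) 0 \left(1 + 0\right)\right) = - 6 \cdot 2 \cdot 3 \left(-6\right) \left(\left(-3\right) 0 \cdot 1\right) = \left(-6\right) \left(-36\right) 0 = 216 \cdot 0 = 0$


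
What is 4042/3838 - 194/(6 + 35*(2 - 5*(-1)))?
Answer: 134985/481669 ≈ 0.28024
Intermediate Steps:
4042/3838 - 194/(6 + 35*(2 - 5*(-1))) = 4042*(1/3838) - 194/(6 + 35*(2 + 5)) = 2021/1919 - 194/(6 + 35*7) = 2021/1919 - 194/(6 + 245) = 2021/1919 - 194/251 = 134985/481669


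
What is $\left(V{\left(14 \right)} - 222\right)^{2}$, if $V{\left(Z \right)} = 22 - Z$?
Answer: $45796$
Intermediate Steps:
$\left(V{\left(14 \right)} - 222\right)^{2} = \left(\left(22 - 14\right) - 222\right)^{2} = \left(8 - 222\right)^{2} = \left(-214\right)^{2} = 45796$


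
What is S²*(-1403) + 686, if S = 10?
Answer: -139614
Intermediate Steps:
S²*(-1403) + 686 = 10²*(-1403) + 686 = 100*(-1403) + 686 = -140300 + 686 = -139614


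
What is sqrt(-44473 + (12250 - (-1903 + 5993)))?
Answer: I*sqrt(36313) ≈ 190.56*I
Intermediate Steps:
sqrt(-44473 + (12250 - (-1903 + 5993))) = sqrt(-44473 + (12250 - 1*4090)) = sqrt(-44473 + (12250 - 4090)) = sqrt(-44473 + 8160) = sqrt(-36313) = I*sqrt(36313)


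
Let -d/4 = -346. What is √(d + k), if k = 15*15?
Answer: √1609 ≈ 40.112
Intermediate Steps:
d = 1384 (d = -4*(-346) = 1384)
k = 225
√(d + k) = √(1384 + 225) = √1609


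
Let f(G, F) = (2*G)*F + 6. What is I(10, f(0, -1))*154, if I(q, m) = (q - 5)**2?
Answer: 3850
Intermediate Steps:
f(G, F) = 6 + 2*F*G (f(G, F) = 2*F*G + 6 = 6 + 2*F*G)
I(q, m) = (-5 + q)**2
I(10, f(0, -1))*154 = (-5 + 10)**2*154 = 5**2*154 = 25*154 = 3850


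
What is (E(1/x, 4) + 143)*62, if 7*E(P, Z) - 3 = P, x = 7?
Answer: 435798/49 ≈ 8893.8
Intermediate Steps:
E(P, Z) = 3/7 + P/7
(E(1/x, 4) + 143)*62 = ((3/7 + (⅐)/7) + 143)*62 = ((3/7 + (⅐)*(⅐)) + 143)*62 = ((3/7 + 1/49) + 143)*62 = (22/49 + 143)*62 = (7029/49)*62 = 435798/49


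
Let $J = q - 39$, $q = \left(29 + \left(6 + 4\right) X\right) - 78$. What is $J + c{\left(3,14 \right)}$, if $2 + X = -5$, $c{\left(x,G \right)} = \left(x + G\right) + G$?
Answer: $-127$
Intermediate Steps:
$c{\left(x,G \right)} = x + 2 G$ ($c{\left(x,G \right)} = \left(G + x\right) + G = x + 2 G$)
$X = -7$ ($X = -2 - 5 = -7$)
$q = -119$ ($q = \left(29 + \left(6 + 4\right) \left(-7\right)\right) - 78 = \left(29 + 10 \left(-7\right)\right) - 78 = \left(29 - 70\right) - 78 = -41 - 78 = -119$)
$J = -158$ ($J = -119 - 39 = -158$)
$J + c{\left(3,14 \right)} = -158 + \left(3 + 2 \cdot 14\right) = -158 + \left(3 + 28\right) = -158 + 31 = -127$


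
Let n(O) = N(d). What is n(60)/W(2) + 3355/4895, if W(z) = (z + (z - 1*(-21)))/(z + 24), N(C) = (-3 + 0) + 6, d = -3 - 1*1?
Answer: 8467/2225 ≈ 3.8054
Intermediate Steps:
d = -4 (d = -3 - 1 = -4)
N(C) = 3 (N(C) = -3 + 6 = 3)
W(z) = (21 + 2*z)/(24 + z) (W(z) = (z + (z + 21))/(24 + z) = (z + (21 + z))/(24 + z) = (21 + 2*z)/(24 + z))
n(O) = 3
n(60)/W(2) + 3355/4895 = 3/(((21 + 2*2)/(24 + 2))) + 3355/4895 = 3/(((21 + 4)/26)) + 3355*(1/4895) = 3/(((1/26)*25)) + 61/89 = 3/(25/26) + 61/89 = 3*(26/25) + 61/89 = 78/25 + 61/89 = 8467/2225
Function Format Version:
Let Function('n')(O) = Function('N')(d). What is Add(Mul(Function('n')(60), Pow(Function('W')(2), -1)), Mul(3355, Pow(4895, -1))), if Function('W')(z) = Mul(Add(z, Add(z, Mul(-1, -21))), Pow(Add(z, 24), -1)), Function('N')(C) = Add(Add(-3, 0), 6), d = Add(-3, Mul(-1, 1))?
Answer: Rational(8467, 2225) ≈ 3.8054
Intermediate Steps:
d = -4 (d = Add(-3, -1) = -4)
Function('N')(C) = 3 (Function('N')(C) = Add(-3, 6) = 3)
Function('W')(z) = Mul(Pow(Add(24, z), -1), Add(21, Mul(2, z))) (Function('W')(z) = Mul(Add(z, Add(z, 21)), Pow(Add(24, z), -1)) = Mul(Add(z, Add(21, z)), Pow(Add(24, z), -1)) = Mul(Add(21, Mul(2, z)), Pow(Add(24, z), -1)) = Mul(Pow(Add(24, z), -1), Add(21, Mul(2, z))))
Function('n')(O) = 3
Add(Mul(Function('n')(60), Pow(Function('W')(2), -1)), Mul(3355, Pow(4895, -1))) = Add(Mul(3, Pow(Mul(Pow(Add(24, 2), -1), Add(21, Mul(2, 2))), -1)), Mul(3355, Pow(4895, -1))) = Add(Mul(3, Pow(Mul(Pow(26, -1), Add(21, 4)), -1)), Mul(3355, Rational(1, 4895))) = Add(Mul(3, Pow(Mul(Rational(1, 26), 25), -1)), Rational(61, 89)) = Add(Mul(3, Pow(Rational(25, 26), -1)), Rational(61, 89)) = Add(Mul(3, Rational(26, 25)), Rational(61, 89)) = Add(Rational(78, 25), Rational(61, 89)) = Rational(8467, 2225)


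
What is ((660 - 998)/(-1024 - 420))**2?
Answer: 28561/521284 ≈ 0.054790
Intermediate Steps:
((660 - 998)/(-1024 - 420))**2 = (-338/(-1444))**2 = (-338*(-1/1444))**2 = (169/722)**2 = 28561/521284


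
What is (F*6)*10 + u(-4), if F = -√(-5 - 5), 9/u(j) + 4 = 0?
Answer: -9/4 - 60*I*√10 ≈ -2.25 - 189.74*I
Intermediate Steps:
u(j) = -9/4 (u(j) = 9/(-4 + 0) = 9/(-4) = 9*(-¼) = -9/4)
F = -I*√10 (F = -√(-10) = -I*√10 ≈ -3.1623*I)
(F*6)*10 + u(-4) = (-I*√10*6)*10 - 9/4 = -6*I*√10*10 - 9/4 = -60*I*√10 - 9/4 = -9/4 - 60*I*√10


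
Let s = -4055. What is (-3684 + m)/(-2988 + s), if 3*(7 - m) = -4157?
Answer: 6874/21129 ≈ 0.32534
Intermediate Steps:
m = 4178/3 (m = 7 - ⅓*(-4157) = 7 + 4157/3 = 4178/3 ≈ 1392.7)
(-3684 + m)/(-2988 + s) = (-3684 + 4178/3)/(-2988 - 4055) = -6874/3/(-7043) = -6874/3*(-1/7043) = 6874/21129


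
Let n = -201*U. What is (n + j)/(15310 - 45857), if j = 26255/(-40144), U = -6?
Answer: -48387409/1226278768 ≈ -0.039459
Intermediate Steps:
j = -26255/40144 (j = 26255*(-1/40144) = -26255/40144 ≈ -0.65402)
n = 1206 (n = -201*(-6) = 1206)
(n + j)/(15310 - 45857) = (1206 - 26255/40144)/(15310 - 45857) = (48387409/40144)/(-30547) = (48387409/40144)*(-1/30547) = -48387409/1226278768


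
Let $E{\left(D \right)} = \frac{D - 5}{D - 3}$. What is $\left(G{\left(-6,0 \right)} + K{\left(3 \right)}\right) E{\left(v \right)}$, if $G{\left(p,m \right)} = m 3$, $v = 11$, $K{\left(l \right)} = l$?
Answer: $\frac{9}{4} \approx 2.25$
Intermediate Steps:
$G{\left(p,m \right)} = 3 m$
$E{\left(D \right)} = \frac{-5 + D}{-3 + D}$
$\left(G{\left(-6,0 \right)} + K{\left(3 \right)}\right) E{\left(v \right)} = \left(3 \cdot 0 + 3\right) \frac{-5 + 11}{-3 + 11} = \left(0 + 3\right) \frac{1}{8} \cdot 6 = 3 \cdot \frac{1}{8} \cdot 6 = 3 \cdot \frac{3}{4} = \frac{9}{4}$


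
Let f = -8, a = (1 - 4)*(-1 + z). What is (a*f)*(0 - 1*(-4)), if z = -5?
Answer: -576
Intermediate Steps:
a = 18 (a = (1 - 4)*(-1 - 5) = -3*(-6) = 18)
(a*f)*(0 - 1*(-4)) = (18*(-8))*(0 - 1*(-4)) = -144*(0 + 4) = -144*4 = -576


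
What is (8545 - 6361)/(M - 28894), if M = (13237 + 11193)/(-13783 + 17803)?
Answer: -877968/11612945 ≈ -0.075603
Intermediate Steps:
M = 2443/402 (M = 24430/4020 = 24430*(1/4020) = 2443/402 ≈ 6.0771)
(8545 - 6361)/(M - 28894) = (8545 - 6361)/(2443/402 - 28894) = 2184/(-11612945/402) = 2184*(-402/11612945) = -877968/11612945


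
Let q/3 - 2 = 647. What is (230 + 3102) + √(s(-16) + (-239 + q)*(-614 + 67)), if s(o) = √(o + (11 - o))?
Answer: 3332 + √(-934276 + √11) ≈ 3332.0 + 966.58*I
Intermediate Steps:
q = 1947 (q = 6 + 3*647 = 6 + 1941 = 1947)
s(o) = √11
(230 + 3102) + √(s(-16) + (-239 + q)*(-614 + 67)) = (230 + 3102) + √(√11 + (-239 + 1947)*(-614 + 67)) = 3332 + √(√11 + 1708*(-547)) = 3332 + √(√11 - 934276) = 3332 + √(-934276 + √11)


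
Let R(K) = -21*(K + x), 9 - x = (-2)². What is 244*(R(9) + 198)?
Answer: -23424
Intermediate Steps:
x = 5 (x = 9 - 1*(-2)² = 9 - 1*4 = 9 - 4 = 5)
R(K) = -105 - 21*K (R(K) = -21*(K + 5) = -21*(5 + K) = -105 - 21*K)
244*(R(9) + 198) = 244*((-105 - 21*9) + 198) = 244*((-105 - 189) + 198) = 244*(-294 + 198) = 244*(-96) = -23424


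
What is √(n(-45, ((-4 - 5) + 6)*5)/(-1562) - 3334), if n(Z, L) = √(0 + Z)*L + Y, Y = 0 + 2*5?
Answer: √(-8134455516 + 70290*I*√5)/1562 ≈ 0.00055783 + 57.741*I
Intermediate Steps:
Y = 10 (Y = 0 + 10 = 10)
n(Z, L) = 10 + L*√Z (n(Z, L) = √(0 + Z)*L + 10 = √Z*L + 10 = L*√Z + 10 = 10 + L*√Z)
√(n(-45, ((-4 - 5) + 6)*5)/(-1562) - 3334) = √((10 + (((-4 - 5) + 6)*5)*√(-45))/(-1562) - 3334) = √((10 + ((-9 + 6)*5)*(3*I*√5))*(-1/1562) - 3334) = √((10 + (-3*5)*(3*I*√5))*(-1/1562) - 3334) = √((10 - 45*I*√5)*(-1/1562) - 3334) = √((-5/781 + 45*I*√5/1562) - 3334) = √(-2603859/781 + 45*I*√5/1562)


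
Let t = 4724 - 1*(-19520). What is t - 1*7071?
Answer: 17173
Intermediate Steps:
t = 24244 (t = 4724 + 19520 = 24244)
t - 1*7071 = 24244 - 1*7071 = 24244 - 7071 = 17173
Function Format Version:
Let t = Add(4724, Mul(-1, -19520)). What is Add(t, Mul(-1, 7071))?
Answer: 17173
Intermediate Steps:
t = 24244 (t = Add(4724, 19520) = 24244)
Add(t, Mul(-1, 7071)) = Add(24244, Mul(-1, 7071)) = Add(24244, -7071) = 17173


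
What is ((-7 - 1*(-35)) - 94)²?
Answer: 4356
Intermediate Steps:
((-7 - 1*(-35)) - 94)² = ((-7 + 35) - 94)² = (28 - 94)² = (-66)² = 4356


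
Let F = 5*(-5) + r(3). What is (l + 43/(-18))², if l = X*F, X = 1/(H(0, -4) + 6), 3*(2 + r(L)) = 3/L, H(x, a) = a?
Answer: 80089/324 ≈ 247.19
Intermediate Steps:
r(L) = -2 + 1/L (r(L) = -2 + (3/L)/3 = -2 + 1/L)
X = ½ (X = 1/(-4 + 6) = 1/2 = ½ ≈ 0.50000)
F = -80/3 (F = 5*(-5) + (-2 + 1/3) = -25 + (-2 + ⅓) = -25 - 5/3 = -80/3 ≈ -26.667)
l = -40/3 (l = (½)*(-80/3) = -40/3 ≈ -13.333)
(l + 43/(-18))² = (-40/3 + 43/(-18))² = (-40/3 + 43*(-1/18))² = (-40/3 - 43/18)² = (-283/18)² = 80089/324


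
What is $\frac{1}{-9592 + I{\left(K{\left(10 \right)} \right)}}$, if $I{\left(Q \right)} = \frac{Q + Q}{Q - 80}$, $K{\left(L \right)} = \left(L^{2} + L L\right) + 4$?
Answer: $- \frac{31}{297250} \approx -0.00010429$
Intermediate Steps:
$K{\left(L \right)} = 4 + 2 L^{2}$ ($K{\left(L \right)} = \left(L^{2} + L^{2}\right) + 4 = 2 L^{2} + 4 = 4 + 2 L^{2}$)
$I{\left(Q \right)} = \frac{2 Q}{-80 + Q}$
$\frac{1}{-9592 + I{\left(K{\left(10 \right)} \right)}} = \frac{1}{-9592 + \frac{2 \left(4 + 2 \cdot 10^{2}\right)}{-80 + \left(4 + 2 \cdot 10^{2}\right)}} = \frac{1}{-9592 + \frac{2 \left(4 + 2 \cdot 100\right)}{-80 + \left(4 + 2 \cdot 100\right)}} = \frac{1}{-9592 + \frac{2 \left(4 + 200\right)}{-80 + \left(4 + 200\right)}} = \frac{1}{-9592 + 2 \cdot 204 \frac{1}{-80 + 204}} = \frac{1}{-9592 + 2 \cdot 204 \cdot \frac{1}{124}} = \frac{1}{-9592 + \frac{102}{31}} = \frac{1}{- \frac{297250}{31}} = - \frac{31}{297250}$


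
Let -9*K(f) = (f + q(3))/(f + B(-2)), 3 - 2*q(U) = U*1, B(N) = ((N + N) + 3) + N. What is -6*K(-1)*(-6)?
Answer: -1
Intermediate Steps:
B(N) = 3 + 3*N (B(N) = (2*N + 3) + N = (3 + 2*N) + N = 3 + 3*N)
q(U) = 3/2 - U/2
K(f) = -f/(9*(-3 + f)) (K(f) = -(f + (3/2 - 1/2*3))/(9*(f + (3 + 3*(-2)))) = -(f + (3/2 - 3/2))/(9*(f + (3 - 6))) = -(f + 0)/(9*(f - 3)) = -f/(9*(-3 + f)))
-6*K(-1)*(-6) = -(-6)*(-1)/(-27 + 9*(-1))*(-6) = -(-6)*(-1)/(-27 - 9)*(-6) = -(-6)*(-1)/(-36)*(-6) = -(-6)*(-1)*(-1)/36*(-6) = -6*(-1/36)*(-6) = (1/6)*(-6) = -1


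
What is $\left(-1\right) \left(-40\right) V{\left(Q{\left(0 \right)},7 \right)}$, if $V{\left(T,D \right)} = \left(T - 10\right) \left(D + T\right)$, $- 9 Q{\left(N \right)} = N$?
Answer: $-2800$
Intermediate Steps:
$Q{\left(N \right)} = - \frac{N}{9}$
$V{\left(T,D \right)} = \left(-10 + T\right) \left(D + T\right)$
$\left(-1\right) \left(-40\right) V{\left(Q{\left(0 \right)},7 \right)} = \left(-1\right) \left(-40\right) \left(\left(\left(- \frac{1}{9}\right) 0\right)^{2} - 70 - 10 \left(\left(- \frac{1}{9}\right) 0\right) + 7 \left(\left(- \frac{1}{9}\right) 0\right)\right) = 40 \left(0^{2} - 70 - 0 + 7 \cdot 0\right) = 40 \left(0 - 70 + 0 + 0\right) = 40 \left(-70\right) = -2800$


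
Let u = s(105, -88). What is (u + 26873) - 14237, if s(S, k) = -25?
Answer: 12611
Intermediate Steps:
u = -25
(u + 26873) - 14237 = (-25 + 26873) - 14237 = 26848 - 14237 = 12611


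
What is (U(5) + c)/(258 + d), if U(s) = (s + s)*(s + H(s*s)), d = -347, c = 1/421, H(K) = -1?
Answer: -16841/37469 ≈ -0.44946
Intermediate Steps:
c = 1/421 ≈ 0.0023753
U(s) = 2*s*(-1 + s) (U(s) = (s + s)*(s - 1) = (2*s)*(-1 + s) = 2*s*(-1 + s))
(U(5) + c)/(258 + d) = (2*5*(-1 + 5) + 1/421)/(258 - 347) = (2*5*4 + 1/421)/(-89) = (40 + 1/421)*(-1/89) = (16841/421)*(-1/89) = -16841/37469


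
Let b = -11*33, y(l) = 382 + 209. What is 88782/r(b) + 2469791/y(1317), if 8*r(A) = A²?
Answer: 36206850175/8652831 ≈ 4184.4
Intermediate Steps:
y(l) = 591
b = -363
r(A) = A²/8
88782/r(b) + 2469791/y(1317) = 88782/(((⅛)*(-363)²)) + 2469791/591 = 88782/(((⅛)*131769)) + 2469791*(1/591) = 88782/(131769/8) + 2469791/591 = 88782*(8/131769) + 2469791/591 = 236752/43923 + 2469791/591 = 36206850175/8652831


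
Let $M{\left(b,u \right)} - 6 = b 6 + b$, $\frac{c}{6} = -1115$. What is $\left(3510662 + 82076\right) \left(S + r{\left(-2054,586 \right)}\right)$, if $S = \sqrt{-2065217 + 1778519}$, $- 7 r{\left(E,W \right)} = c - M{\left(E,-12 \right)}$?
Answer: $- \frac{27599413316}{7} + 3592738 i \sqrt{286698} \approx -3.9428 \cdot 10^{9} + 1.9237 \cdot 10^{9} i$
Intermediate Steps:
$c = -6690$ ($c = 6 \left(-1115\right) = -6690$)
$M{\left(b,u \right)} = 6 + 7 b$ ($M{\left(b,u \right)} = 6 + \left(b 6 + b\right) = 6 + \left(6 b + b\right) = 6 + 7 b$)
$r{\left(E,W \right)} = \frac{6696}{7} + E$ ($r{\left(E,W \right)} = - \frac{-6690 - \left(6 + 7 E\right)}{7} = - \frac{-6696 - 7 E}{7} = \frac{6696}{7} + E$)
$S = i \sqrt{286698}$ ($S = \sqrt{-286698} = i \sqrt{286698} \approx 535.44 i$)
$\left(3510662 + 82076\right) \left(S + r{\left(-2054,586 \right)}\right) = \left(3510662 + 82076\right) \left(i \sqrt{286698} + \left(\frac{6696}{7} - 2054\right)\right) = 3592738 \left(i \sqrt{286698} - \frac{7682}{7}\right) = 3592738 \left(- \frac{7682}{7} + i \sqrt{286698}\right) = - \frac{27599413316}{7} + 3592738 i \sqrt{286698}$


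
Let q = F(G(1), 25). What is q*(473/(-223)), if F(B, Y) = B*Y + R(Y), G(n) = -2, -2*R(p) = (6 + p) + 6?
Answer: 64801/446 ≈ 145.29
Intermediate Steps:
R(p) = -6 - p/2 (R(p) = -((6 + p) + 6)/2 = -(12 + p)/2 = -6 - p/2)
F(B, Y) = -6 - Y/2 + B*Y (F(B, Y) = B*Y + (-6 - Y/2) = -6 - Y/2 + B*Y)
q = -137/2 (q = -6 - 1/2*25 - 2*25 = -6 - 25/2 - 50 = -137/2 ≈ -68.500)
q*(473/(-223)) = -64801/(2*(-223)) = -64801*(-1)/(2*223) = -137/2*(-473/223) = 64801/446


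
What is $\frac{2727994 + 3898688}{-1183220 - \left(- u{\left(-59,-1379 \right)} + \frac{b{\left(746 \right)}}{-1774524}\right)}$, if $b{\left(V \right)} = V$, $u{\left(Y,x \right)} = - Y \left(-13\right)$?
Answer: $- \frac{5879603124684}{1050506673221} \approx -5.5969$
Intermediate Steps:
$u{\left(Y,x \right)} = 13 Y$ ($u{\left(Y,x \right)} = - \left(-13\right) Y = 13 Y$)
$\frac{2727994 + 3898688}{-1183220 - \left(- u{\left(-59,-1379 \right)} + \frac{b{\left(746 \right)}}{-1774524}\right)} = \frac{2727994 + 3898688}{-1183220 + \left(13 \left(-59\right) - \frac{746}{-1774524}\right)} = \frac{6626682}{-1183220 - \left(767 + 746 \left(- \frac{1}{1774524}\right)\right)} = \frac{6626682}{-1183220 - \frac{680529581}{887262}} = \frac{6626682}{- \frac{1050506673221}{887262}} = 6626682 \left(- \frac{887262}{1050506673221}\right) = - \frac{5879603124684}{1050506673221}$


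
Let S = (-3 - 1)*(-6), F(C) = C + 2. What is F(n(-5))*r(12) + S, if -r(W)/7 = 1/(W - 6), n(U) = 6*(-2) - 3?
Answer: 235/6 ≈ 39.167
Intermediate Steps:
n(U) = -15 (n(U) = -12 - 3 = -15)
r(W) = -7/(-6 + W) (r(W) = -7/(W - 6) = -7/(-6 + W))
F(C) = 2 + C
S = 24 (S = -4*(-6) = 24)
F(n(-5))*r(12) + S = (2 - 15)*(-7/(-6 + 12)) + 24 = -(-91)/6 + 24 = -13*(-7/6) + 24 = 91/6 + 24 = 235/6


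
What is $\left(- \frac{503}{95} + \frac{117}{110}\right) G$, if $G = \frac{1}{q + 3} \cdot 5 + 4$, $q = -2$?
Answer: $- \frac{79587}{2090} \approx -38.08$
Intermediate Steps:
$G = 9$ ($G = \frac{1}{-2 + 3} \cdot 5 + 4 = 1^{-1} \cdot 5 + 4 = 1 \cdot 5 + 4 = 5 + 4 = 9$)
$\left(- \frac{503}{95} + \frac{117}{110}\right) G = \left(- \frac{503}{95} + \frac{117}{110}\right) 9 = \left(- \frac{8843}{2090}\right) 9 = - \frac{79587}{2090}$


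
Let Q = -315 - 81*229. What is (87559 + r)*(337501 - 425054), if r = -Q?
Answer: -9317652919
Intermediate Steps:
Q = -18864 (Q = -315 - 18549 = -18864)
r = 18864 (r = -1*(-18864) = 18864)
(87559 + r)*(337501 - 425054) = (87559 + 18864)*(337501 - 425054) = 106423*(-87553) = -9317652919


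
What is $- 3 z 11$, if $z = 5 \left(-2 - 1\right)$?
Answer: $495$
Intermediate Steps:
$z = -15$ ($z = 5 \left(-3\right) = -15$)
$- 3 z 11 = \left(-3\right) \left(-15\right) 11 = 45 \cdot 11 = 495$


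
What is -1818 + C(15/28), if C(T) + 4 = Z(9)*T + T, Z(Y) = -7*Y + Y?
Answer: -51811/28 ≈ -1850.4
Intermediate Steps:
Z(Y) = -6*Y
C(T) = -4 - 53*T (C(T) = -4 + ((-6*9)*T + T) = -4 + (-54*T + T) = -4 - 53*T)
-1818 + C(15/28) = -1818 + (-4 - 795/28) = -1818 - 907/28 = -51811/28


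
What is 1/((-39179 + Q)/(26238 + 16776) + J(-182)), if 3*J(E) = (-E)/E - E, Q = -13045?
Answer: 21507/1271477 ≈ 0.016915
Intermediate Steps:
J(E) = -⅓ - E/3 (J(E) = ((-E)/E - E)/3 = (-1 - E)/3 = -⅓ - E/3)
1/((-39179 + Q)/(26238 + 16776) + J(-182)) = 1/((-39179 - 13045)/(26238 + 16776) + (-⅓ - ⅓*(-182))) = 1/(-52224/43014 + (-⅓ + 182/3)) = 1/(-52224*1/43014 + 181/3) = 1/(-8704/7169 + 181/3) = 1/(1271477/21507) = 21507/1271477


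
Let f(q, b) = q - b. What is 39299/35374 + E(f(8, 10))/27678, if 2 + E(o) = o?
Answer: 543788113/489540786 ≈ 1.1108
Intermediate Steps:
E(o) = -2 + o
39299/35374 + E(f(8, 10))/27678 = 39299/35374 + (-2 + (8 - 1*10))/27678 = 39299*(1/35374) + (-2 + (8 - 10))*(1/27678) = 39299/35374 + (-2 - 2)*(1/27678) = 39299/35374 - 4*1/27678 = 39299/35374 - 2/13839 = 543788113/489540786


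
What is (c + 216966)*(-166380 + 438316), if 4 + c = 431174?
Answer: 176251511296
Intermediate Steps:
c = 431170 (c = -4 + 431174 = 431170)
(c + 216966)*(-166380 + 438316) = (431170 + 216966)*(-166380 + 438316) = 648136*271936 = 176251511296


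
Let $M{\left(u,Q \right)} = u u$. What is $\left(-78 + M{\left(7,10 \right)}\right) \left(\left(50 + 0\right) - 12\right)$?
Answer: $-1102$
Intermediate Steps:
$M{\left(u,Q \right)} = u^{2}$
$\left(-78 + M{\left(7,10 \right)}\right) \left(\left(50 + 0\right) - 12\right) = \left(-78 + 7^{2}\right) \left(\left(50 + 0\right) - 12\right) = \left(-78 + 49\right) \left(50 - 12\right) = \left(-29\right) 38 = -1102$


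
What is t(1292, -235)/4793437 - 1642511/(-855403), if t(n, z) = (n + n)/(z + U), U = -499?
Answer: 2889490085931993/1504817583170737 ≈ 1.9202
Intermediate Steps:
t(n, z) = 2*n/(-499 + z) (t(n, z) = (n + n)/(z - 499) = (2*n)/(-499 + z) = 2*n/(-499 + z))
t(1292, -235)/4793437 - 1642511/(-855403) = (2*1292/(-499 - 235))/4793437 - 1642511/(-855403) = (2*1292/(-734))*(1/4793437) - 1642511*(-1/855403) = (2*1292*(-1/734))*(1/4793437) + 1642511/855403 = -1292/367*1/4793437 + 1642511/855403 = -1292/1759191379 + 1642511/855403 = 2889490085931993/1504817583170737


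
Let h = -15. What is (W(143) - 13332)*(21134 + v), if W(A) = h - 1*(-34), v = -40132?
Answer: 252920374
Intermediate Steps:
W(A) = 19 (W(A) = -15 - 1*(-34) = -15 + 34 = 19)
(W(143) - 13332)*(21134 + v) = (19 - 13332)*(21134 - 40132) = -13313*(-18998) = 252920374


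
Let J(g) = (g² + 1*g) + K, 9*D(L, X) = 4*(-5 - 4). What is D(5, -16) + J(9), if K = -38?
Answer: 48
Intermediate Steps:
D(L, X) = -4 (D(L, X) = (4*(-5 - 4))/9 = (4*(-9))/9 = (⅑)*(-36) = -4)
J(g) = -38 + g + g² (J(g) = (g² + 1*g) - 38 = (g² + g) - 38 = (g + g²) - 38 = -38 + g + g²)
D(5, -16) + J(9) = -4 + (-38 + 9 + 9²) = -4 + (-38 + 9 + 81) = -4 + 52 = 48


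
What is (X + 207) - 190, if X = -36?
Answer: -19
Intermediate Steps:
(X + 207) - 190 = (-36 + 207) - 190 = 171 - 190 = -19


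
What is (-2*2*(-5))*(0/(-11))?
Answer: 0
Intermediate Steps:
(-2*2*(-5))*(0/(-11)) = (-4*(-5))*(0*(-1/11)) = 20*0 = 0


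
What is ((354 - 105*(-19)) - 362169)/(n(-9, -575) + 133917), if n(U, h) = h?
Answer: -179910/66671 ≈ -2.6985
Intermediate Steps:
((354 - 105*(-19)) - 362169)/(n(-9, -575) + 133917) = ((354 - 105*(-19)) - 362169)/(-575 + 133917) = ((354 + 1995) - 362169)/133342 = (2349 - 362169)*(1/133342) = -359820*1/133342 = -179910/66671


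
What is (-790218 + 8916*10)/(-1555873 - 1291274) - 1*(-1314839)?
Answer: 1247846871797/949049 ≈ 1.3148e+6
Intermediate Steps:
(-790218 + 8916*10)/(-1555873 - 1291274) - 1*(-1314839) = (-790218 + 89160)/(-2847147) + 1314839 = -701058*(-1/2847147) + 1314839 = 233686/949049 + 1314839 = 1247846871797/949049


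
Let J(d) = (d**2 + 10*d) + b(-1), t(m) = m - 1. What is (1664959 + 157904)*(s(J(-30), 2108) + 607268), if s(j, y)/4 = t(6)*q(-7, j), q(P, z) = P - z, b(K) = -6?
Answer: 1085055555024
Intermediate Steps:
t(m) = -1 + m
J(d) = -6 + d**2 + 10*d (J(d) = (d**2 + 10*d) - 6 = -6 + d**2 + 10*d)
s(j, y) = -140 - 20*j (s(j, y) = 4*((-1 + 6)*(-7 - j)) = 4*(5*(-7 - j)) = 4*(-35 - 5*j) = -140 - 20*j)
(1664959 + 157904)*(s(J(-30), 2108) + 607268) = (1664959 + 157904)*((-140 - 20*(-6 + (-30)**2 + 10*(-30))) + 607268) = 1822863*((-140 - 20*(-6 + 900 - 300)) + 607268) = 1822863*((-140 - 20*594) + 607268) = 1822863*((-140 - 11880) + 607268) = 1822863*(-12020 + 607268) = 1822863*595248 = 1085055555024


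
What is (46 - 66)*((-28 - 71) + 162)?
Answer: -1260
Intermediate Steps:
(46 - 66)*((-28 - 71) + 162) = -20*(-99 + 162) = -20*63 = -1260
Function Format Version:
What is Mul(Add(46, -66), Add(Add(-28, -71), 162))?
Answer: -1260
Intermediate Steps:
Mul(Add(46, -66), Add(Add(-28, -71), 162)) = Mul(-20, Add(-99, 162)) = Mul(-20, 63) = -1260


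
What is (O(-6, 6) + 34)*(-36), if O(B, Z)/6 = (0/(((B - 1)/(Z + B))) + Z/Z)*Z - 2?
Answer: -2088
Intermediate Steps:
O(B, Z) = -12 + 6*Z (O(B, Z) = 6*((0/(((B - 1)/(Z + B))) + Z/Z)*Z - 2) = 6*((0/(((-1 + B)/(B + Z))) + 1)*Z - 2) = 6*((0*((B + Z)/(-1 + B)) + 1)*Z - 2) = 6*((0 + 1)*Z - 2) = 6*(1*Z - 2) = 6*(Z - 2) = 6*(-2 + Z) = -12 + 6*Z)
(O(-6, 6) + 34)*(-36) = ((-12 + 6*6) + 34)*(-36) = ((-12 + 36) + 34)*(-36) = (24 + 34)*(-36) = 58*(-36) = -2088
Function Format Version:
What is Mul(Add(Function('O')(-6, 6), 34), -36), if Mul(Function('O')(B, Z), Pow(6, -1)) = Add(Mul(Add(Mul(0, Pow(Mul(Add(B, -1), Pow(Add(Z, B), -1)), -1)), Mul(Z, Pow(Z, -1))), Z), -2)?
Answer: -2088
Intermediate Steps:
Function('O')(B, Z) = Add(-12, Mul(6, Z)) (Function('O')(B, Z) = Mul(6, Add(Mul(Add(Mul(0, Pow(Mul(Add(B, -1), Pow(Add(Z, B), -1)), -1)), Mul(Z, Pow(Z, -1))), Z), -2)) = Mul(6, Add(Mul(Add(Mul(0, Pow(Mul(Add(-1, B), Pow(Add(B, Z), -1)), -1)), 1), Z), -2)) = Mul(6, Add(Mul(Add(Mul(0, Pow(Mul(Pow(Add(B, Z), -1), Add(-1, B)), -1)), 1), Z), -2)) = Mul(6, Add(Mul(Add(Mul(0, Mul(Pow(Add(-1, B), -1), Add(B, Z))), 1), Z), -2)) = Mul(6, Add(Mul(Add(0, 1), Z), -2)) = Mul(6, Add(Mul(1, Z), -2)) = Mul(6, Add(Z, -2)) = Mul(6, Add(-2, Z)) = Add(-12, Mul(6, Z)))
Mul(Add(Function('O')(-6, 6), 34), -36) = Mul(Add(Add(-12, Mul(6, 6)), 34), -36) = Mul(Add(Add(-12, 36), 34), -36) = Mul(Add(24, 34), -36) = Mul(58, -36) = -2088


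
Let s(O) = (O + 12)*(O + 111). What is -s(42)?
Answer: -8262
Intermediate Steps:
s(O) = (12 + O)*(111 + O)
-s(42) = -(1332 + 42² + 123*42) = -(1332 + 1764 + 5166) = -1*8262 = -8262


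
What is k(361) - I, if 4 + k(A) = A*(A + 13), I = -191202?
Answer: 326212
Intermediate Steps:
k(A) = -4 + A*(13 + A) (k(A) = -4 + A*(A + 13) = -4 + A*(13 + A))
k(361) - I = (-4 + 361² + 13*361) - 1*(-191202) = (-4 + 130321 + 4693) + 191202 = 135010 + 191202 = 326212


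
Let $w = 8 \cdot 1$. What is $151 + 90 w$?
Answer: $871$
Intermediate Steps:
$w = 8$
$151 + 90 w = 151 + 90 \cdot 8 = 151 + 720 = 871$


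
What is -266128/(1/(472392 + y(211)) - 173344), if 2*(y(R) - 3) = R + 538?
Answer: 125817201496/81951756207 ≈ 1.5353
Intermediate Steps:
y(R) = 272 + R/2 (y(R) = 3 + (R + 538)/2 = 3 + (538 + R)/2 = 3 + (269 + R/2) = 272 + R/2)
-266128/(1/(472392 + y(211)) - 173344) = -266128/(1/(472392 + (272 + (½)*211)) - 173344) = -266128/(1/(472392 + (272 + 211/2)) - 173344) = -266128/(1/(472392 + 755/2) - 173344) = -266128/(1/(945539/2) - 173344) = -266128/(2/945539 - 173344) = -266128/(-163903512414/945539) = -266128*(-945539/163903512414) = 125817201496/81951756207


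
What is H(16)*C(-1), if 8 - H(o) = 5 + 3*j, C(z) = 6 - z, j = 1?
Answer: 0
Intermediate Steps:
H(o) = 0 (H(o) = 8 - (5 + 3*1) = 8 - (5 + 3) = 8 - 1*8 = 8 - 8 = 0)
H(16)*C(-1) = 0*(6 - 1*(-1)) = 0*(6 + 1) = 0*7 = 0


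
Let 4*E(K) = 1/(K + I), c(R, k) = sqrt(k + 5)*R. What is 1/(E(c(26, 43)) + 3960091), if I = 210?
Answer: 738287686152/2923686424667836273 + 416*sqrt(3)/2923686424667836273 ≈ 2.5252e-7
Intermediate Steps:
c(R, k) = R*sqrt(5 + k) (c(R, k) = sqrt(5 + k)*R = R*sqrt(5 + k))
E(K) = 1/(4*(210 + K)) (E(K) = 1/(4*(K + 210)) = 1/(4*(210 + K)))
1/(E(c(26, 43)) + 3960091) = 1/(1/(4*(210 + 26*sqrt(5 + 43))) + 3960091) = 1/(1/(4*(210 + 26*sqrt(48))) + 3960091) = 1/(1/(4*(210 + 26*(4*sqrt(3)))) + 3960091) = 1/(1/(4*(210 + 104*sqrt(3))) + 3960091) = 1/(3960091 + 1/(4*(210 + 104*sqrt(3))))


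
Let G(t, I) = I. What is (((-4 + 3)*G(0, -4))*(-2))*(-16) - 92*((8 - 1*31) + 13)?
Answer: 1048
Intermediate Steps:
(((-4 + 3)*G(0, -4))*(-2))*(-16) - 92*((8 - 1*31) + 13) = (((-4 + 3)*(-4))*(-2))*(-16) - 92*((8 - 1*31) + 13) = (-1*(-4)*(-2))*(-16) - 92*((8 - 31) + 13) = (4*(-2))*(-16) - 92*(-23 + 13) = -8*(-16) - 92*(-10) = 128 + 920 = 1048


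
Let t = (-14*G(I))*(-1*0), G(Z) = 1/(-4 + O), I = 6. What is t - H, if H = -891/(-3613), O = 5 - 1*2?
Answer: -891/3613 ≈ -0.24661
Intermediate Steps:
O = 3 (O = 5 - 2 = 3)
G(Z) = -1 (G(Z) = 1/(-4 + 3) = 1/(-1) = -1)
H = 891/3613 (H = -891*(-1/3613) = 891/3613 ≈ 0.24661)
t = 0 (t = (-14*(-1))*(-1*0) = 14*0 = 0)
t - H = 0 - 1*891/3613 = 0 - 891/3613 = -891/3613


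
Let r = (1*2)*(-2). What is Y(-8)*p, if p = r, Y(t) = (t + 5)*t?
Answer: -96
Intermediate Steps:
Y(t) = t*(5 + t) (Y(t) = (5 + t)*t = t*(5 + t))
r = -4 (r = 2*(-2) = -4)
p = -4
Y(-8)*p = -8*(5 - 8)*(-4) = -8*(-3)*(-4) = 24*(-4) = -96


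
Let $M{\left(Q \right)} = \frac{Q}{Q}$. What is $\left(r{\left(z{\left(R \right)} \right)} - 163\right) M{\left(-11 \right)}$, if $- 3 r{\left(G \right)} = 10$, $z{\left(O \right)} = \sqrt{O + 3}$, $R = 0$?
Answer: $- \frac{499}{3} \approx -166.33$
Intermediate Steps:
$z{\left(O \right)} = \sqrt{3 + O}$
$r{\left(G \right)} = - \frac{10}{3}$ ($r{\left(G \right)} = \left(- \frac{1}{3}\right) 10 = - \frac{10}{3}$)
$M{\left(Q \right)} = 1$
$\left(r{\left(z{\left(R \right)} \right)} - 163\right) M{\left(-11 \right)} = \left(- \frac{10}{3} - 163\right) 1 = \left(- \frac{499}{3}\right) 1 = - \frac{499}{3}$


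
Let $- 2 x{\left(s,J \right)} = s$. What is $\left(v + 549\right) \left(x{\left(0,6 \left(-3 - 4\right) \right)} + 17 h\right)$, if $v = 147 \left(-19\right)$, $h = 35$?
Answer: $-1335180$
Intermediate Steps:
$x{\left(s,J \right)} = - \frac{s}{2}$
$v = -2793$
$\left(v + 549\right) \left(x{\left(0,6 \left(-3 - 4\right) \right)} + 17 h\right) = \left(-2793 + 549\right) \left(\left(- \frac{1}{2}\right) 0 + 17 \cdot 35\right) = - 2244 \left(0 + 595\right) = \left(-2244\right) 595 = -1335180$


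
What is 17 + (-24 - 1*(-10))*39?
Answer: -529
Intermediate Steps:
17 + (-24 - 1*(-10))*39 = 17 + (-24 + 10)*39 = 17 - 14*39 = 17 - 546 = -529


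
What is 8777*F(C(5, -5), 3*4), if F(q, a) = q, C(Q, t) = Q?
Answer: 43885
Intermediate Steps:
8777*F(C(5, -5), 3*4) = 8777*5 = 43885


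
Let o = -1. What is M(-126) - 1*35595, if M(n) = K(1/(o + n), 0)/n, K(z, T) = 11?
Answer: -4484981/126 ≈ -35595.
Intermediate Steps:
M(n) = 11/n
M(-126) - 1*35595 = 11/(-126) - 1*35595 = 11*(-1/126) - 35595 = -11/126 - 35595 = -4484981/126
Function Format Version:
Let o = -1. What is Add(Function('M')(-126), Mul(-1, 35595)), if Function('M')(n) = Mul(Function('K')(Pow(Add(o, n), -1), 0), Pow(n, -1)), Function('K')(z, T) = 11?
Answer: Rational(-4484981, 126) ≈ -35595.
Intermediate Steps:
Function('M')(n) = Mul(11, Pow(n, -1))
Add(Function('M')(-126), Mul(-1, 35595)) = Add(Mul(11, Pow(-126, -1)), Mul(-1, 35595)) = Add(Mul(11, Rational(-1, 126)), -35595) = Add(Rational(-11, 126), -35595) = Rational(-4484981, 126)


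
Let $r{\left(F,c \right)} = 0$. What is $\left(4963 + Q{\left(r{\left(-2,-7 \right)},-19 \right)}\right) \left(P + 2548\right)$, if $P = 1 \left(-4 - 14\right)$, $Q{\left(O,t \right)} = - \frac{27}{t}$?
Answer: $\frac{238639720}{19} \approx 1.256 \cdot 10^{7}$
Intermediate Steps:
$P = -18$ ($P = 1 \left(-18\right) = -18$)
$\left(4963 + Q{\left(r{\left(-2,-7 \right)},-19 \right)}\right) \left(P + 2548\right) = \left(4963 - \frac{27}{-19}\right) \left(-18 + 2548\right) = \left(4963 - - \frac{27}{19}\right) 2530 = \left(4963 + \frac{27}{19}\right) 2530 = \frac{94324}{19} \cdot 2530 = \frac{238639720}{19}$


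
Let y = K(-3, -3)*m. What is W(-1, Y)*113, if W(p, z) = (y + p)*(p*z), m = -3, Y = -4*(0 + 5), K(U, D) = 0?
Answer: -2260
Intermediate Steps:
Y = -20 (Y = -4*5 = -20)
y = 0 (y = 0*(-3) = 0)
W(p, z) = z*p² (W(p, z) = (0 + p)*(p*z) = p*(p*z) = z*p²)
W(-1, Y)*113 = -20*(-1)²*113 = -20*1*113 = -20*113 = -2260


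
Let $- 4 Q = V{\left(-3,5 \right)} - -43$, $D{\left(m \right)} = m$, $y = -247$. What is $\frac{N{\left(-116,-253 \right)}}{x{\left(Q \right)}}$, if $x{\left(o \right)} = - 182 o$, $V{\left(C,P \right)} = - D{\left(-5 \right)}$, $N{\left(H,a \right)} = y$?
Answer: $- \frac{19}{168} \approx -0.1131$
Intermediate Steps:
$N{\left(H,a \right)} = -247$
$V{\left(C,P \right)} = 5$ ($V{\left(C,P \right)} = \left(-1\right) \left(-5\right) = 5$)
$Q = -12$ ($Q = - \frac{5 - -43}{4} = - \frac{5 + 43}{4} = \left(- \frac{1}{4}\right) 48 = -12$)
$\frac{N{\left(-116,-253 \right)}}{x{\left(Q \right)}} = - \frac{247}{\left(-182\right) \left(-12\right)} = - \frac{247}{2184} = \left(-247\right) \frac{1}{2184} = - \frac{19}{168}$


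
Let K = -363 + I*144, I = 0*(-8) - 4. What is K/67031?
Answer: -939/67031 ≈ -0.014008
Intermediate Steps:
I = -4 (I = 0 - 4 = -4)
K = -939 (K = -363 - 4*144 = -363 - 576 = -939)
K/67031 = -939/67031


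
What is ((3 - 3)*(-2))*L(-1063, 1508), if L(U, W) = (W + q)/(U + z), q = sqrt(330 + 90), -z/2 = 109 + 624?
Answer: 0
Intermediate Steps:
z = -1466 (z = -2*(109 + 624) = -2*733 = -1466)
q = 2*sqrt(105) (q = sqrt(420) = 2*sqrt(105) ≈ 20.494)
L(U, W) = (W + 2*sqrt(105))/(-1466 + U) (L(U, W) = (W + 2*sqrt(105))/(U - 1466) = (W + 2*sqrt(105))/(-1466 + U))
((3 - 3)*(-2))*L(-1063, 1508) = ((3 - 3)*(-2))*((1508 + 2*sqrt(105))/(-1466 - 1063)) = (0*(-2))*((1508 + 2*sqrt(105))/(-2529)) = 0*(-(1508 + 2*sqrt(105))/2529) = 0*(-1508/2529 - 2*sqrt(105)/2529) = 0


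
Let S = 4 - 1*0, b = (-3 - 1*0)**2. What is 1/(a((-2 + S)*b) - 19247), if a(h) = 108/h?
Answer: -1/19241 ≈ -5.1972e-5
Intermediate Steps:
b = 9 (b = (-3 + 0)**2 = (-3)**2 = 9)
S = 4 (S = 4 + 0 = 4)
1/(a((-2 + S)*b) - 19247) = 1/(108/(((-2 + 4)*9)) - 19247) = 1/(108/((2*9)) - 19247) = 1/(108/18 - 19247) = 1/(108*(1/18) - 19247) = 1/(6 - 19247) = 1/(-19241) = -1/19241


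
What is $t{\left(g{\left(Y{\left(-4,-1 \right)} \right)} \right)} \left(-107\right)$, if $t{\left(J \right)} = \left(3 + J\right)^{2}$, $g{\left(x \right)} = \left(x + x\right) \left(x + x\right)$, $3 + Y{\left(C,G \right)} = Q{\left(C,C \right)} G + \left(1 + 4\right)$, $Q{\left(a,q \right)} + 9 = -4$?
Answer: $-87248763$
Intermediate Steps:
$Q{\left(a,q \right)} = -13$ ($Q{\left(a,q \right)} = -9 - 4 = -13$)
$Y{\left(C,G \right)} = 2 - 13 G$ ($Y{\left(C,G \right)} = -3 - \left(-5 + 13 G\right) = 2 - 13 G$)
$g{\left(x \right)} = 4 x^{2}$ ($g{\left(x \right)} = 2 x 2 x = 4 x^{2}$)
$t{\left(g{\left(Y{\left(-4,-1 \right)} \right)} \right)} \left(-107\right) = \left(3 + 4 \left(2 - -13\right)^{2}\right)^{2} \left(-107\right) = \left(3 + 4 \left(2 + 13\right)^{2}\right)^{2} \left(-107\right) = \left(3 + 4 \cdot 15^{2}\right)^{2} \left(-107\right) = \left(3 + 4 \cdot 225\right)^{2} \left(-107\right) = \left(3 + 900\right)^{2} \left(-107\right) = 903^{2} \left(-107\right) = 815409 \left(-107\right) = -87248763$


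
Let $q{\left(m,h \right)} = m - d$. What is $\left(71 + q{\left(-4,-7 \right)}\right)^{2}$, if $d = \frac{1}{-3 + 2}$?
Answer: $4624$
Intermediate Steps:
$d = -1$ ($d = \frac{1}{-1} = -1$)
$q{\left(m,h \right)} = 1 + m$ ($q{\left(m,h \right)} = m - -1 = m + 1 = 1 + m$)
$\left(71 + q{\left(-4,-7 \right)}\right)^{2} = \left(71 + \left(1 - 4\right)\right)^{2} = \left(71 - 3\right)^{2} = 68^{2} = 4624$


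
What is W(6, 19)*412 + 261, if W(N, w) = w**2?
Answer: 148993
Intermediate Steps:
W(6, 19)*412 + 261 = 19**2*412 + 261 = 361*412 + 261 = 148732 + 261 = 148993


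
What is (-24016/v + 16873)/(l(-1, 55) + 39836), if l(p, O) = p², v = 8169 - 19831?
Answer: 98398471/232289547 ≈ 0.42360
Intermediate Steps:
v = -11662
(-24016/v + 16873)/(l(-1, 55) + 39836) = (-24016/(-11662) + 16873)/((-1)² + 39836) = (-24016*(-1/11662) + 16873)/(1 + 39836) = (12008/5831 + 16873)/39837 = (98398471/5831)*(1/39837) = 98398471/232289547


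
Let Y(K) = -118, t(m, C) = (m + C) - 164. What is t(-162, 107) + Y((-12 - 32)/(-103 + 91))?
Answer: -337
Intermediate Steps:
t(m, C) = -164 + C + m (t(m, C) = (C + m) - 164 = -164 + C + m)
t(-162, 107) + Y((-12 - 32)/(-103 + 91)) = (-164 + 107 - 162) - 118 = -219 - 118 = -337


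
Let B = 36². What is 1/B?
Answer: 1/1296 ≈ 0.00077160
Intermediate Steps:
B = 1296
1/B = 1/1296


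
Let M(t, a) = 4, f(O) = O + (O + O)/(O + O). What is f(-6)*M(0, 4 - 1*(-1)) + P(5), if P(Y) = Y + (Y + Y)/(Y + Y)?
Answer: -14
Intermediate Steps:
f(O) = 1 + O (f(O) = O + (2*O)/((2*O)) = O + (2*O)*(1/(2*O)) = O + 1 = 1 + O)
P(Y) = 1 + Y (P(Y) = Y + (2*Y)/((2*Y)) = Y + (2*Y)*(1/(2*Y)) = Y + 1 = 1 + Y)
f(-6)*M(0, 4 - 1*(-1)) + P(5) = (1 - 6)*4 + (1 + 5) = -5*4 + 6 = -20 + 6 = -14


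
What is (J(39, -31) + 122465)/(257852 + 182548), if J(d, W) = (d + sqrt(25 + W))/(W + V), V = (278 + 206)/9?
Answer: 6276419/22570500 + 3*I*sqrt(6)/30094000 ≈ 0.27808 + 2.4418e-7*I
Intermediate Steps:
V = 484/9 (V = 484*(1/9) = 484/9 ≈ 53.778)
J(d, W) = (d + sqrt(25 + W))/(484/9 + W) (J(d, W) = (d + sqrt(25 + W))/(W + 484/9) = (d + sqrt(25 + W))/(484/9 + W))
(J(39, -31) + 122465)/(257852 + 182548) = (9*(39 + sqrt(25 - 31))/(484 + 9*(-31)) + 122465)/(257852 + 182548) = (9*(39 + sqrt(-6))/(484 - 279) + 122465)/440400 = (9*(39 + I*sqrt(6))/205 + 122465)*(1/440400) = (9*(1/205)*(39 + I*sqrt(6)) + 122465)*(1/440400) = ((351/205 + 9*I*sqrt(6)/205) + 122465)*(1/440400) = (25105676/205 + 9*I*sqrt(6)/205)*(1/440400) = 6276419/22570500 + 3*I*sqrt(6)/30094000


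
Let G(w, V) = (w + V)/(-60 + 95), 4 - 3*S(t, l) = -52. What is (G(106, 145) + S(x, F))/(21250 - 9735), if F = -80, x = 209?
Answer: 2713/1209075 ≈ 0.0022439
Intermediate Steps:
S(t, l) = 56/3 (S(t, l) = 4/3 - ⅓*(-52) = 4/3 + 52/3 = 56/3)
G(w, V) = V/35 + w/35 (G(w, V) = (V + w)/35 = (V + w)*(1/35) = V/35 + w/35)
(G(106, 145) + S(x, F))/(21250 - 9735) = (((1/35)*145 + (1/35)*106) + 56/3)/(21250 - 9735) = ((29/7 + 106/35) + 56/3)/11515 = (251/35 + 56/3)*(1/11515) = (2713/105)*(1/11515) = 2713/1209075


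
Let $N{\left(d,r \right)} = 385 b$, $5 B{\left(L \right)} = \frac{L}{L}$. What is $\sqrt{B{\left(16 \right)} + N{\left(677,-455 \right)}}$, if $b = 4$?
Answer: $\frac{\sqrt{38505}}{5} \approx 39.245$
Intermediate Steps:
$B{\left(L \right)} = \frac{1}{5}$ ($B{\left(L \right)} = \frac{L \frac{1}{L}}{5} = \frac{1}{5} \cdot 1 = \frac{1}{5}$)
$N{\left(d,r \right)} = 1540$ ($N{\left(d,r \right)} = 385 \cdot 4 = 1540$)
$\sqrt{B{\left(16 \right)} + N{\left(677,-455 \right)}} = \sqrt{\frac{1}{5} + 1540} = \sqrt{\frac{7701}{5}} = \frac{\sqrt{38505}}{5}$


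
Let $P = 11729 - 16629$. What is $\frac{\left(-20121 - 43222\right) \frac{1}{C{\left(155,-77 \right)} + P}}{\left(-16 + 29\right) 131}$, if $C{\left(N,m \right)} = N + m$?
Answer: $\frac{63343}{8211866} \approx 0.0077136$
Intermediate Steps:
$P = -4900$
$\frac{\left(-20121 - 43222\right) \frac{1}{C{\left(155,-77 \right)} + P}}{\left(-16 + 29\right) 131} = \frac{\left(-20121 - 43222\right) \frac{1}{\left(155 - 77\right) - 4900}}{\left(-16 + 29\right) 131} = \frac{\left(-63343\right) \frac{1}{78 - 4900}}{13 \cdot 131} = \frac{\left(-63343\right) \frac{1}{-4822}}{1703} = \left(-63343\right) \left(- \frac{1}{4822}\right) \frac{1}{1703} = \frac{63343}{4822} \cdot \frac{1}{1703} = \frac{63343}{8211866}$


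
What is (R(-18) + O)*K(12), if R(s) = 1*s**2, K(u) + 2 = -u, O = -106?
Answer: -3052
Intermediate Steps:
K(u) = -2 - u
R(s) = s**2
(R(-18) + O)*K(12) = ((-18)**2 - 106)*(-2 - 1*12) = (324 - 106)*(-2 - 12) = 218*(-14) = -3052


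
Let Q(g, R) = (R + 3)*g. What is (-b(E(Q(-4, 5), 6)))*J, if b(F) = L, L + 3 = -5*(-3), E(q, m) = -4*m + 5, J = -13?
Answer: 156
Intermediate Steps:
Q(g, R) = g*(3 + R) (Q(g, R) = (3 + R)*g = g*(3 + R))
E(q, m) = 5 - 4*m
L = 12 (L = -3 - 5*(-3) = -3 + 15 = 12)
b(F) = 12
(-b(E(Q(-4, 5), 6)))*J = -1*12*(-13) = -12*(-13) = 156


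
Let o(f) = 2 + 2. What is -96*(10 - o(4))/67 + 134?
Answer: 8402/67 ≈ 125.40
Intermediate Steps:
o(f) = 4
-96*(10 - o(4))/67 + 134 = -96*(10 - 1*4)/67 + 134 = -96*(10 - 4)/67 + 134 = -576/67 + 134 = 8402/67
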